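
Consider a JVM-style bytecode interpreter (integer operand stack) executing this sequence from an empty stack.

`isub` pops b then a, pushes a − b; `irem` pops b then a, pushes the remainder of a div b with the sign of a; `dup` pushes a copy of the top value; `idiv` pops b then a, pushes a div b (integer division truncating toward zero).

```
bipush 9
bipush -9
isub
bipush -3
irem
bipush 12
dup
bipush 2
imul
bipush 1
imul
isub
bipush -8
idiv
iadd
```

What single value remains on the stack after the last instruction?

1

bipush 9   [9]
bipush -9  [9, -9]
isub       [18]
bipush -3  [18, -3]
irem       [0]
bipush 12  [0, 12]
dup        [0, 12, 12]
bipush 2   [0, 12, 12, 2]
imul       [0, 12, 24]
bipush 1   [0, 12, 24, 1]
imul       [0, 12, 24]
isub       [0, -12]
bipush -8  [0, -12, -8]
idiv       [0, 1]
iadd       [1]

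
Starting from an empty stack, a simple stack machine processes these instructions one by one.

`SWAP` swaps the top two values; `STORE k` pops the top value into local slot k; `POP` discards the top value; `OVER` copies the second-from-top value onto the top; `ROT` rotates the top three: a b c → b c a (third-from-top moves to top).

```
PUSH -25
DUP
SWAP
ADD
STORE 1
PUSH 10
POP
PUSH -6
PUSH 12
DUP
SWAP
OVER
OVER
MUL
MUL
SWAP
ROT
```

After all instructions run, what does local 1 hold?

PUSH -25  -25
DUP       -25 -25
SWAP      -25 -25
ADD       -50
STORE 1   (empty)
PUSH 10   10
POP       (empty)
PUSH -6   -6
PUSH 12   -6 12
DUP       -6 12 12
SWAP      -6 12 12
OVER      -6 12 12 12
OVER      -6 12 12 12 12
MUL       -6 12 12 144
MUL       -6 12 1728
SWAP      -6 1728 12
ROT       1728 12 -6

-50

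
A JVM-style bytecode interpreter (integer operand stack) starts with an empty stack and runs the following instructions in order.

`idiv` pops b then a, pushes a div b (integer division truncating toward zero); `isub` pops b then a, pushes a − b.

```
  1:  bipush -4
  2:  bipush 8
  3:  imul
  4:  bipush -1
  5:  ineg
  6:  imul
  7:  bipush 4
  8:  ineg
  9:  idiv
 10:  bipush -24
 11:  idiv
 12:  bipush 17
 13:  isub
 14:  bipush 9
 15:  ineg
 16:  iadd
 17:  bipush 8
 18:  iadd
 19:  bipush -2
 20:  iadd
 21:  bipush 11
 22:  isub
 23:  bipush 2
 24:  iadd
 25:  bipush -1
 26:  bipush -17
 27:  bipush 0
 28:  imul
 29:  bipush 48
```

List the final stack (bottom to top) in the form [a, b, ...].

[-29, -1, 0, 48]

bipush -4  : -4
bipush 8   : -4 8
imul       : -32
bipush -1  : -32 -1
ineg       : -32 1
imul       : -32
bipush 4   : -32 4
ineg       : -32 -4
idiv       : 8
bipush -24 : 8 -24
idiv       : 0
bipush 17  : 0 17
isub       : -17
bipush 9   : -17 9
ineg       : -17 -9
iadd       : -26
bipush 8   : -26 8
iadd       : -18
bipush -2  : -18 -2
iadd       : -20
bipush 11  : -20 11
isub       : -31
bipush 2   : -31 2
iadd       : -29
bipush -1  : -29 -1
bipush -17 : -29 -1 -17
bipush 0   : -29 -1 -17 0
imul       : -29 -1 0
bipush 48  : -29 -1 0 48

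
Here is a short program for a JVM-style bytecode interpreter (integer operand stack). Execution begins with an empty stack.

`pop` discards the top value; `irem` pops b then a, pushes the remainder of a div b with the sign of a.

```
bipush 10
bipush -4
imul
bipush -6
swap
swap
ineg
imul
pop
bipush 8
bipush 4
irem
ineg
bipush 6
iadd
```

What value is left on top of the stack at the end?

bipush 10 → 10
bipush -4 → 10 -4
imul      → -40
bipush -6 → -40 -6
swap      → -6 -40
swap      → -40 -6
ineg      → -40 6
imul      → -240
pop       → (empty)
bipush 8  → 8
bipush 4  → 8 4
irem      → 0
ineg      → 0
bipush 6  → 0 6
iadd      → 6

6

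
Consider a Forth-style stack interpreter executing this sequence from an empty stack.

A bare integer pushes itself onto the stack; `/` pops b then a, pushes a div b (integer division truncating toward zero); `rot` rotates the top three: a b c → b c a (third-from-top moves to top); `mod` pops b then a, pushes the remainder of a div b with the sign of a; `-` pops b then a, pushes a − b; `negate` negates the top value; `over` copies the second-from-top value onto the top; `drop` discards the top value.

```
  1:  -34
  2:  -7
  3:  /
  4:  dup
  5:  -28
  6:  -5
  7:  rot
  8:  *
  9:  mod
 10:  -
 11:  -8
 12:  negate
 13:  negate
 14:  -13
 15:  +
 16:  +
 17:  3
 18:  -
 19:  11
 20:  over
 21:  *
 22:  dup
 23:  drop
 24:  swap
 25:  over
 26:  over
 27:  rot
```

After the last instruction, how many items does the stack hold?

4

-34     [-34]
-7      [-34, -7]
/       [4]
dup     [4, 4]
-28     [4, 4, -28]
-5      [4, 4, -28, -5]
rot     [4, -28, -5, 4]
*       [4, -28, -20]
mod     [4, -8]
-       [12]
-8      [12, -8]
negate  [12, 8]
negate  [12, -8]
-13     [12, -8, -13]
+       [12, -21]
+       [-9]
3       [-9, 3]
-       [-12]
11      [-12, 11]
over    [-12, 11, -12]
*       [-12, -132]
dup     [-12, -132, -132]
drop    [-12, -132]
swap    [-132, -12]
over    [-132, -12, -132]
over    [-132, -12, -132, -12]
rot     [-132, -132, -12, -12]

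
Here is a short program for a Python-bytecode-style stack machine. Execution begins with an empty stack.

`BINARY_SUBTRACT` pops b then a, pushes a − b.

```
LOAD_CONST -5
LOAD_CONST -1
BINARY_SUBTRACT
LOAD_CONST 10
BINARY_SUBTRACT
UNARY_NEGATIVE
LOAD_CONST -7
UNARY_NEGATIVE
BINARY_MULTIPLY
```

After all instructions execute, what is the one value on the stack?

98

LOAD_CONST -5   : -5
LOAD_CONST -1   : -5 -1
BINARY_SUBTRACT : -4
LOAD_CONST 10   : -4 10
BINARY_SUBTRACT : -14
UNARY_NEGATIVE  : 14
LOAD_CONST -7   : 14 -7
UNARY_NEGATIVE  : 14 7
BINARY_MULTIPLY : 98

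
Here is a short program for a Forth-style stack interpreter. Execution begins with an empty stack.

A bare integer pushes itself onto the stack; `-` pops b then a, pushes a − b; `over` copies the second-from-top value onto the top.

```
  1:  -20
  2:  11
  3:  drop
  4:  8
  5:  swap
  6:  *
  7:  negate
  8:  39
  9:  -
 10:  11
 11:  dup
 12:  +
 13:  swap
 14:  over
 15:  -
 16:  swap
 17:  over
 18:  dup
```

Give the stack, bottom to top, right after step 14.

-20     [-20]
11      [-20, 11]
drop    [-20]
8       [-20, 8]
swap    [8, -20]
*       [-160]
negate  [160]
39      [160, 39]
-       [121]
11      [121, 11]
dup     [121, 11, 11]
+       [121, 22]
swap    [22, 121]
over    [22, 121, 22]

[22, 121, 22]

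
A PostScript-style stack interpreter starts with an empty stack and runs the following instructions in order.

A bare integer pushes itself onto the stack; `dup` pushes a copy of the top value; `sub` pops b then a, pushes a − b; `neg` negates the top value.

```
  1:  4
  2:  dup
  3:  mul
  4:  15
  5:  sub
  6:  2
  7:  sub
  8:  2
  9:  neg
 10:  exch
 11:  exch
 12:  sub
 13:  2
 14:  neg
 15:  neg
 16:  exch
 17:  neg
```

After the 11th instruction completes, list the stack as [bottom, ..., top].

[-1, -2]

4    → 4
dup  → 4 4
mul  → 16
15   → 16 15
sub  → 1
2    → 1 2
sub  → -1
2    → -1 2
neg  → -1 -2
exch → -2 -1
exch → -1 -2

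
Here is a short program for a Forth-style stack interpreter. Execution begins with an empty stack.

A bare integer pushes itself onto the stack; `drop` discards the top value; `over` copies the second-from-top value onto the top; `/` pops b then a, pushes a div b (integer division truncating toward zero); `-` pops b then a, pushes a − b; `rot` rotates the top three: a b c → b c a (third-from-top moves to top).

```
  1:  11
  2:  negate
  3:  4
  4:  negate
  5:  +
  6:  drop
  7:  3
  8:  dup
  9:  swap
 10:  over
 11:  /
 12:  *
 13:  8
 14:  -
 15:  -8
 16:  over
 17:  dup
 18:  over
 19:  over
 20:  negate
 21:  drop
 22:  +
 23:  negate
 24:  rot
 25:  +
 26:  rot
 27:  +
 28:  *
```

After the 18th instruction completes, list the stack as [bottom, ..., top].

[-5, -8, -5, -5, -5]

11     → 11
negate → -11
4      → -11 4
negate → -11 -4
+      → -15
drop   → (empty)
3      → 3
dup    → 3 3
swap   → 3 3
over   → 3 3 3
/      → 3 1
*      → 3
8      → 3 8
-      → -5
-8     → -5 -8
over   → -5 -8 -5
dup    → -5 -8 -5 -5
over   → -5 -8 -5 -5 -5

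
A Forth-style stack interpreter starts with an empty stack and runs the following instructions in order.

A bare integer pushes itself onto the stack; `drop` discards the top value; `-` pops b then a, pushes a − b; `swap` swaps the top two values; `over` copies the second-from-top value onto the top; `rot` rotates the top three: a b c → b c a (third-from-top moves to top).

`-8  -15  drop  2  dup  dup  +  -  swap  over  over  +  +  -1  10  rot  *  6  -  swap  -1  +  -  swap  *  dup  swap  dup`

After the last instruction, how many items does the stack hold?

-8   → [-8]
-15  → [-8, -15]
drop → [-8]
2    → [-8, 2]
dup  → [-8, 2, 2]
dup  → [-8, 2, 2, 2]
+    → [-8, 2, 4]
-    → [-8, -2]
swap → [-2, -8]
over → [-2, -8, -2]
over → [-2, -8, -2, -8]
+    → [-2, -8, -10]
+    → [-2, -18]
-1   → [-2, -18, -1]
10   → [-2, -18, -1, 10]
rot  → [-2, -1, 10, -18]
*    → [-2, -1, -180]
6    → [-2, -1, -180, 6]
-    → [-2, -1, -186]
swap → [-2, -186, -1]
-1   → [-2, -186, -1, -1]
+    → [-2, -186, -2]
-    → [-2, -184]
swap → [-184, -2]
*    → [368]
dup  → [368, 368]
swap → [368, 368]
dup  → [368, 368, 368]

3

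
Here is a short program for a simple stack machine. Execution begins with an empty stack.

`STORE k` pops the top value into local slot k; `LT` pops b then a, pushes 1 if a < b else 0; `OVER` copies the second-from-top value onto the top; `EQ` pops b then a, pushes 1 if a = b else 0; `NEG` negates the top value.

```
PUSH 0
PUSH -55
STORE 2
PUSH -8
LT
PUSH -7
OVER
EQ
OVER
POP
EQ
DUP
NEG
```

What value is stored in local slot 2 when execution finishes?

-55

PUSH 0    [0]
PUSH -55  [0, -55]
STORE 2   [0]
PUSH -8   [0, -8]
LT        [0]
PUSH -7   [0, -7]
OVER      [0, -7, 0]
EQ        [0, 0]
OVER      [0, 0, 0]
POP       [0, 0]
EQ        [1]
DUP       [1, 1]
NEG       [1, -1]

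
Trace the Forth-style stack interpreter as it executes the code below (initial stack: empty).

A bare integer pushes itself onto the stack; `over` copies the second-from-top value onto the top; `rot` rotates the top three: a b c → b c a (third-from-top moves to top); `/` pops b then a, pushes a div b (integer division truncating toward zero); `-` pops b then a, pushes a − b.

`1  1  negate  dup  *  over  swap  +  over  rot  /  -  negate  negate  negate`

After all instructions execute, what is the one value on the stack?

1      : [1]
1      : [1, 1]
negate : [1, -1]
dup    : [1, -1, -1]
*      : [1, 1]
over   : [1, 1, 1]
swap   : [1, 1, 1]
+      : [1, 2]
over   : [1, 2, 1]
rot    : [2, 1, 1]
/      : [2, 1]
-      : [1]
negate : [-1]
negate : [1]
negate : [-1]

-1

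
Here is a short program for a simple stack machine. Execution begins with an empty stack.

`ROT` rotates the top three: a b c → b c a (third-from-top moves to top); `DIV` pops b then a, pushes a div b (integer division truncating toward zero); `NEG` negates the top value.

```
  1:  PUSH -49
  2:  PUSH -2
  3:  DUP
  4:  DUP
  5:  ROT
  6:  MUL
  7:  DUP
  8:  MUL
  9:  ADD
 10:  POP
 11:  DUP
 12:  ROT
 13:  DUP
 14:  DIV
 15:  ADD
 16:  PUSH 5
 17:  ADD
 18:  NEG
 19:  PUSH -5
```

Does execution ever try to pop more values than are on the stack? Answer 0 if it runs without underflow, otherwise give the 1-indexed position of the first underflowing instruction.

12

PUSH -49 -> [-49]
PUSH -2  -> [-49, -2]
DUP      -> [-49, -2, -2]
DUP      -> [-49, -2, -2, -2]
ROT      -> [-49, -2, -2, -2]
MUL      -> [-49, -2, 4]
DUP      -> [-49, -2, 4, 4]
MUL      -> [-49, -2, 16]
ADD      -> [-49, 14]
POP      -> [-49]
DUP      -> [-49, -49]
ROT  — needs 3 operands, stack has 2 → underflow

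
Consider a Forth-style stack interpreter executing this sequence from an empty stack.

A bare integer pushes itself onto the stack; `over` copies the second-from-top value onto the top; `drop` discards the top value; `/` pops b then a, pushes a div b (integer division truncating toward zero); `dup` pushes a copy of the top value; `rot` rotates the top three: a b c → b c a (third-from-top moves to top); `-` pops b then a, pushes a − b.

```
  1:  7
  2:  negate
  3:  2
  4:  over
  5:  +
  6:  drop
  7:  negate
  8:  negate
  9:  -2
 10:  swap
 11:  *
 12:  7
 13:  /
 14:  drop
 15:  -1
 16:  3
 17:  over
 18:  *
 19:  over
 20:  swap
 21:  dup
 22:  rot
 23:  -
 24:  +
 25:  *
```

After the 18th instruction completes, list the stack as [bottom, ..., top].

[-1, -3]

7       [7]
negate  [-7]
2       [-7, 2]
over    [-7, 2, -7]
+       [-7, -5]
drop    [-7]
negate  [7]
negate  [-7]
-2      [-7, -2]
swap    [-2, -7]
*       [14]
7       [14, 7]
/       [2]
drop    []
-1      [-1]
3       [-1, 3]
over    [-1, 3, -1]
*       [-1, -3]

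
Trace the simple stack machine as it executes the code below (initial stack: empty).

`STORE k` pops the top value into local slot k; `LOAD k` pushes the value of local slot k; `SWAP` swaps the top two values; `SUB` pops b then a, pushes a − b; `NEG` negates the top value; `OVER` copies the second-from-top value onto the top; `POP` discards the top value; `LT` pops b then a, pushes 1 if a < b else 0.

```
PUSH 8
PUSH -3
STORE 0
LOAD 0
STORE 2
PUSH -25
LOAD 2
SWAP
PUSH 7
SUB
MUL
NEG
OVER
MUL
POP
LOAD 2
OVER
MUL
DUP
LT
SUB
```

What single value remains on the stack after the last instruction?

8

PUSH 8   : [8]
PUSH -3  : [8, -3]
STORE 0  : [8]
LOAD 0   : [8, -3]
STORE 2  : [8]
PUSH -25 : [8, -25]
LOAD 2   : [8, -25, -3]
SWAP     : [8, -3, -25]
PUSH 7   : [8, -3, -25, 7]
SUB      : [8, -3, -32]
MUL      : [8, 96]
NEG      : [8, -96]
OVER     : [8, -96, 8]
MUL      : [8, -768]
POP      : [8]
LOAD 2   : [8, -3]
OVER     : [8, -3, 8]
MUL      : [8, -24]
DUP      : [8, -24, -24]
LT       : [8, 0]
SUB      : [8]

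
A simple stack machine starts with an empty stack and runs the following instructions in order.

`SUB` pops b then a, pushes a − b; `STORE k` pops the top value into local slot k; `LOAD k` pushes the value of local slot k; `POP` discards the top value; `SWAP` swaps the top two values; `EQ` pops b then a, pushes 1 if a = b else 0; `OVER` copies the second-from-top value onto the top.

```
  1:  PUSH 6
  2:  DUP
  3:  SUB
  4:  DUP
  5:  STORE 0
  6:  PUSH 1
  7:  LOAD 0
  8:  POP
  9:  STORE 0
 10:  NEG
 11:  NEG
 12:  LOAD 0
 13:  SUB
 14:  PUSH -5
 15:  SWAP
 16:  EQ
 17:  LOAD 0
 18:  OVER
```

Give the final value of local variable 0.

PUSH 6  -> [6]
DUP     -> [6, 6]
SUB     -> [0]
DUP     -> [0, 0]
STORE 0 -> [0]
PUSH 1  -> [0, 1]
LOAD 0  -> [0, 1, 0]
POP     -> [0, 1]
STORE 0 -> [0]
NEG     -> [0]
NEG     -> [0]
LOAD 0  -> [0, 1]
SUB     -> [-1]
PUSH -5 -> [-1, -5]
SWAP    -> [-5, -1]
EQ      -> [0]
LOAD 0  -> [0, 1]
OVER    -> [0, 1, 0]

1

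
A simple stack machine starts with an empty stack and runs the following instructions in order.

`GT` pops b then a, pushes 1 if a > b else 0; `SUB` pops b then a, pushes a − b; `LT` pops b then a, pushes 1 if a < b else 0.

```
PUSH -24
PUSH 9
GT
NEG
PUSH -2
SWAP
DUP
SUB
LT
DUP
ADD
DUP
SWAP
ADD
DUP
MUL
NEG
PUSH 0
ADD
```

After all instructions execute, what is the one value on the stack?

PUSH -24 : [-24]
PUSH 9   : [-24, 9]
GT       : [0]
NEG      : [0]
PUSH -2  : [0, -2]
SWAP     : [-2, 0]
DUP      : [-2, 0, 0]
SUB      : [-2, 0]
LT       : [1]
DUP      : [1, 1]
ADD      : [2]
DUP      : [2, 2]
SWAP     : [2, 2]
ADD      : [4]
DUP      : [4, 4]
MUL      : [16]
NEG      : [-16]
PUSH 0   : [-16, 0]
ADD      : [-16]

-16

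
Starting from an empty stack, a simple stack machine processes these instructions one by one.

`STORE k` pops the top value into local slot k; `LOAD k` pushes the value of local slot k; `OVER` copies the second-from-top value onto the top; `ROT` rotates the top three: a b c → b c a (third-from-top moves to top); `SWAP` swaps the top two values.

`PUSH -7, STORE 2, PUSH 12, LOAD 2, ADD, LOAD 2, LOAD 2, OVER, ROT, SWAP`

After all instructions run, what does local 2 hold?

-7

PUSH -7 -> -7
STORE 2 -> (empty)
PUSH 12 -> 12
LOAD 2  -> 12 -7
ADD     -> 5
LOAD 2  -> 5 -7
LOAD 2  -> 5 -7 -7
OVER    -> 5 -7 -7 -7
ROT     -> 5 -7 -7 -7
SWAP    -> 5 -7 -7 -7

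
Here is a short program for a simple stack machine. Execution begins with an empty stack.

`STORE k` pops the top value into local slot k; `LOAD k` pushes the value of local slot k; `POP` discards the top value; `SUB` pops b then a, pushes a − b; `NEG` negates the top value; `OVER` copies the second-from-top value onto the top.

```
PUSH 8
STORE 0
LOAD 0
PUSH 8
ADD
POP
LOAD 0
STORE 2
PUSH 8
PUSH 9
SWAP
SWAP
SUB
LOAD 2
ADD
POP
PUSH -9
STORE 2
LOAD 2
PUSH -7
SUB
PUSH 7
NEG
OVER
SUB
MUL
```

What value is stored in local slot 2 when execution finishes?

-9

PUSH 8  -> 8
STORE 0 -> (empty)
LOAD 0  -> 8
PUSH 8  -> 8 8
ADD     -> 16
POP     -> (empty)
LOAD 0  -> 8
STORE 2 -> (empty)
PUSH 8  -> 8
PUSH 9  -> 8 9
SWAP    -> 9 8
SWAP    -> 8 9
SUB     -> -1
LOAD 2  -> -1 8
ADD     -> 7
POP     -> (empty)
PUSH -9 -> -9
STORE 2 -> (empty)
LOAD 2  -> -9
PUSH -7 -> -9 -7
SUB     -> -2
PUSH 7  -> -2 7
NEG     -> -2 -7
OVER    -> -2 -7 -2
SUB     -> -2 -5
MUL     -> 10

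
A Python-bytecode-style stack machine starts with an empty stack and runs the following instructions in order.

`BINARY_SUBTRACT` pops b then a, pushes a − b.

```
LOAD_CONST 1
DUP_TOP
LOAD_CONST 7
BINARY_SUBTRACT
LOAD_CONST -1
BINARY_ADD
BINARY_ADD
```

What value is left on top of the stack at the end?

LOAD_CONST 1    → 1
DUP_TOP         → 1 1
LOAD_CONST 7    → 1 1 7
BINARY_SUBTRACT → 1 -6
LOAD_CONST -1   → 1 -6 -1
BINARY_ADD      → 1 -7
BINARY_ADD      → -6

-6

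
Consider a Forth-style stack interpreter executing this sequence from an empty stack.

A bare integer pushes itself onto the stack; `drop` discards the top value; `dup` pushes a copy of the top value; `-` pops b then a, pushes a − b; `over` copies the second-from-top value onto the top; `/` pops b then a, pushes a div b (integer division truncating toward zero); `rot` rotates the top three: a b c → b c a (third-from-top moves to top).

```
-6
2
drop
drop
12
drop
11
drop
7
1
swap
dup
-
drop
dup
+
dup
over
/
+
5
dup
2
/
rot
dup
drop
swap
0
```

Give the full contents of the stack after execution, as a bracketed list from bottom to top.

-6   -> [-6]
2    -> [-6, 2]
drop -> [-6]
drop -> []
12   -> [12]
drop -> []
11   -> [11]
drop -> []
7    -> [7]
1    -> [7, 1]
swap -> [1, 7]
dup  -> [1, 7, 7]
-    -> [1, 0]
drop -> [1]
dup  -> [1, 1]
+    -> [2]
dup  -> [2, 2]
over -> [2, 2, 2]
/    -> [2, 1]
+    -> [3]
5    -> [3, 5]
dup  -> [3, 5, 5]
2    -> [3, 5, 5, 2]
/    -> [3, 5, 2]
rot  -> [5, 2, 3]
dup  -> [5, 2, 3, 3]
drop -> [5, 2, 3]
swap -> [5, 3, 2]
0    -> [5, 3, 2, 0]

[5, 3, 2, 0]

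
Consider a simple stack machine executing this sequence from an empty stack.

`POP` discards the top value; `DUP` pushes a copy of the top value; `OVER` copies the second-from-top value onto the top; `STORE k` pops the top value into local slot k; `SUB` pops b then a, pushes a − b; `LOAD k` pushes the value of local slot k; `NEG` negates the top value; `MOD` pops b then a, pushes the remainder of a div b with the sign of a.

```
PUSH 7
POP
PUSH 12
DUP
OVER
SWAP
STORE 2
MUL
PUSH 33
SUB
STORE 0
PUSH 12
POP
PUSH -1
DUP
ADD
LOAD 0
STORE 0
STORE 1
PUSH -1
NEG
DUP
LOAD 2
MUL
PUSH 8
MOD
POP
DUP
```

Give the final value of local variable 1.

-2

PUSH 7  -> [7]
POP     -> []
PUSH 12 -> [12]
DUP     -> [12, 12]
OVER    -> [12, 12, 12]
SWAP    -> [12, 12, 12]
STORE 2 -> [12, 12]
MUL     -> [144]
PUSH 33 -> [144, 33]
SUB     -> [111]
STORE 0 -> []
PUSH 12 -> [12]
POP     -> []
PUSH -1 -> [-1]
DUP     -> [-1, -1]
ADD     -> [-2]
LOAD 0  -> [-2, 111]
STORE 0 -> [-2]
STORE 1 -> []
PUSH -1 -> [-1]
NEG     -> [1]
DUP     -> [1, 1]
LOAD 2  -> [1, 1, 12]
MUL     -> [1, 12]
PUSH 8  -> [1, 12, 8]
MOD     -> [1, 4]
POP     -> [1]
DUP     -> [1, 1]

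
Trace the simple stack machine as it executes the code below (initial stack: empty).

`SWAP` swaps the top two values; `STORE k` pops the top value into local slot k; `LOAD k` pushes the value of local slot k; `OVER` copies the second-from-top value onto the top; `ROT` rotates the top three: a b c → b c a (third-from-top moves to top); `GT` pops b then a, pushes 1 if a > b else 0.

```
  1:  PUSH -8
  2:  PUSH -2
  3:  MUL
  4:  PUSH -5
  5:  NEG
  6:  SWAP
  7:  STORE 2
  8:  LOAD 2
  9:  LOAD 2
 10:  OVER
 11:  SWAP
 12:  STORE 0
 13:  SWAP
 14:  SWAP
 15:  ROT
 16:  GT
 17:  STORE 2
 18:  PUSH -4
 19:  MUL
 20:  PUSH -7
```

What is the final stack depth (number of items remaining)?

PUSH -8 : [-8]
PUSH -2 : [-8, -2]
MUL     : [16]
PUSH -5 : [16, -5]
NEG     : [16, 5]
SWAP    : [5, 16]
STORE 2 : [5]
LOAD 2  : [5, 16]
LOAD 2  : [5, 16, 16]
OVER    : [5, 16, 16, 16]
SWAP    : [5, 16, 16, 16]
STORE 0 : [5, 16, 16]
SWAP    : [5, 16, 16]
SWAP    : [5, 16, 16]
ROT     : [16, 16, 5]
GT      : [16, 1]
STORE 2 : [16]
PUSH -4 : [16, -4]
MUL     : [-64]
PUSH -7 : [-64, -7]

2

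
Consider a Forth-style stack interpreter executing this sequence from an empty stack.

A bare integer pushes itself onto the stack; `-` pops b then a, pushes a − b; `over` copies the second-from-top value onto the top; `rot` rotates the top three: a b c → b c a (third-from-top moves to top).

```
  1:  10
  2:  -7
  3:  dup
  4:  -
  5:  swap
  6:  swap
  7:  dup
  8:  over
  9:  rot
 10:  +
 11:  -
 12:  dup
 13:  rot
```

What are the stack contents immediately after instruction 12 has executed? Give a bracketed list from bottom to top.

10    10
-7    10 -7
dup   10 -7 -7
-     10 0
swap  0 10
swap  10 0
dup   10 0 0
over  10 0 0 0
rot   10 0 0 0
+     10 0 0
-     10 0
dup   10 0 0

[10, 0, 0]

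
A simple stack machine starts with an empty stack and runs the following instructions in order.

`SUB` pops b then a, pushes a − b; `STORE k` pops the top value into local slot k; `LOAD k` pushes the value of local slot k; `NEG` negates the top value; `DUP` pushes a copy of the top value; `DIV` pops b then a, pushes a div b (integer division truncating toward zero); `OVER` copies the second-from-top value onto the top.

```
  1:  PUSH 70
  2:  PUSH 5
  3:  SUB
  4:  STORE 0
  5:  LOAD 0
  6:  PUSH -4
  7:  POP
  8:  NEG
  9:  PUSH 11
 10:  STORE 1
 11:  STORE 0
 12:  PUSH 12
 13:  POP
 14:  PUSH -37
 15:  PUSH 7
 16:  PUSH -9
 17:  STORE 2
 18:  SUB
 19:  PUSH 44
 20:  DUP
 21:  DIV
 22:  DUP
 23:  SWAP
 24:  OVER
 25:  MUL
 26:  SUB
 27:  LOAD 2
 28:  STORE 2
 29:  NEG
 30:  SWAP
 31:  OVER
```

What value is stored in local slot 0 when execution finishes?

PUSH 70   [70]
PUSH 5    [70, 5]
SUB       [65]
STORE 0   []
LOAD 0    [65]
PUSH -4   [65, -4]
POP       [65]
NEG       [-65]
PUSH 11   [-65, 11]
STORE 1   [-65]
STORE 0   []
PUSH 12   [12]
POP       []
PUSH -37  [-37]
PUSH 7    [-37, 7]
PUSH -9   [-37, 7, -9]
STORE 2   [-37, 7]
SUB       [-44]
PUSH 44   [-44, 44]
DUP       [-44, 44, 44]
DIV       [-44, 1]
DUP       [-44, 1, 1]
SWAP      [-44, 1, 1]
OVER      [-44, 1, 1, 1]
MUL       [-44, 1, 1]
SUB       [-44, 0]
LOAD 2    [-44, 0, -9]
STORE 2   [-44, 0]
NEG       [-44, 0]
SWAP      [0, -44]
OVER      [0, -44, 0]

-65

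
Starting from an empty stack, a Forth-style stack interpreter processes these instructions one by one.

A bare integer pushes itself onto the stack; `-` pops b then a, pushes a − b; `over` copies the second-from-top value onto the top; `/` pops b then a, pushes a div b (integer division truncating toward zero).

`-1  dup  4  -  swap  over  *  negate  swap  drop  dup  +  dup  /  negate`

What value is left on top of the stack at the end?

-1

-1     : [-1]
dup    : [-1, -1]
4      : [-1, -1, 4]
-      : [-1, -5]
swap   : [-5, -1]
over   : [-5, -1, -5]
*      : [-5, 5]
negate : [-5, -5]
swap   : [-5, -5]
drop   : [-5]
dup    : [-5, -5]
+      : [-10]
dup    : [-10, -10]
/      : [1]
negate : [-1]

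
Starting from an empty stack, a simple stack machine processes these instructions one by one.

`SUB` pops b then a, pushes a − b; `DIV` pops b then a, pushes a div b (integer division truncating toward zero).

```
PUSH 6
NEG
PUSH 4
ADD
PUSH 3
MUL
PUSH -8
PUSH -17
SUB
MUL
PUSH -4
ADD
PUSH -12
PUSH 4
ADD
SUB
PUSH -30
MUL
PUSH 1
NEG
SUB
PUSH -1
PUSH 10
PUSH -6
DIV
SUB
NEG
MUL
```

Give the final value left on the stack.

PUSH 6   -> [6]
NEG      -> [-6]
PUSH 4   -> [-6, 4]
ADD      -> [-2]
PUSH 3   -> [-2, 3]
MUL      -> [-6]
PUSH -8  -> [-6, -8]
PUSH -17 -> [-6, -8, -17]
SUB      -> [-6, 9]
MUL      -> [-54]
PUSH -4  -> [-54, -4]
ADD      -> [-58]
PUSH -12 -> [-58, -12]
PUSH 4   -> [-58, -12, 4]
ADD      -> [-58, -8]
SUB      -> [-50]
PUSH -30 -> [-50, -30]
MUL      -> [1500]
PUSH 1   -> [1500, 1]
NEG      -> [1500, -1]
SUB      -> [1501]
PUSH -1  -> [1501, -1]
PUSH 10  -> [1501, -1, 10]
PUSH -6  -> [1501, -1, 10, -6]
DIV      -> [1501, -1, -1]
SUB      -> [1501, 0]
NEG      -> [1501, 0]
MUL      -> [0]

0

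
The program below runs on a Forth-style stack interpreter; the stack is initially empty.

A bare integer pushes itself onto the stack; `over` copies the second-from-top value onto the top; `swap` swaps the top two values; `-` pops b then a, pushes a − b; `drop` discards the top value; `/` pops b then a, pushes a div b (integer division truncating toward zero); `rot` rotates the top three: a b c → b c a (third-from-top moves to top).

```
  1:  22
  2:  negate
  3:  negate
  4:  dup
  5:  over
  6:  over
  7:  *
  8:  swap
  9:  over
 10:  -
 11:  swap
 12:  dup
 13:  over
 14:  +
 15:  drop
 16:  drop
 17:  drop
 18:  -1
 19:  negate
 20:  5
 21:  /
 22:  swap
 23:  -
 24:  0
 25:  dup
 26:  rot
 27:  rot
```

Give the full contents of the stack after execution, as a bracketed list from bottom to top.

[0, -22, 0]

22     : [22]
negate : [-22]
negate : [22]
dup    : [22, 22]
over   : [22, 22, 22]
over   : [22, 22, 22, 22]
*      : [22, 22, 484]
swap   : [22, 484, 22]
over   : [22, 484, 22, 484]
-      : [22, 484, -462]
swap   : [22, -462, 484]
dup    : [22, -462, 484, 484]
over   : [22, -462, 484, 484, 484]
+      : [22, -462, 484, 968]
drop   : [22, -462, 484]
drop   : [22, -462]
drop   : [22]
-1     : [22, -1]
negate : [22, 1]
5      : [22, 1, 5]
/      : [22, 0]
swap   : [0, 22]
-      : [-22]
0      : [-22, 0]
dup    : [-22, 0, 0]
rot    : [0, 0, -22]
rot    : [0, -22, 0]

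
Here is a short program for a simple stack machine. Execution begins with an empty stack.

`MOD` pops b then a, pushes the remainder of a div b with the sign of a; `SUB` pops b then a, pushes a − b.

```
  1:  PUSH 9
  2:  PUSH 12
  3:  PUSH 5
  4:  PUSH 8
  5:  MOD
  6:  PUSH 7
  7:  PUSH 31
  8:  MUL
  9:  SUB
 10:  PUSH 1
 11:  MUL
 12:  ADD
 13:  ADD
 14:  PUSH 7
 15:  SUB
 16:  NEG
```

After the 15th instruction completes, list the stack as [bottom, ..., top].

[-198]

PUSH 9  -> 9
PUSH 12 -> 9 12
PUSH 5  -> 9 12 5
PUSH 8  -> 9 12 5 8
MOD     -> 9 12 5
PUSH 7  -> 9 12 5 7
PUSH 31 -> 9 12 5 7 31
MUL     -> 9 12 5 217
SUB     -> 9 12 -212
PUSH 1  -> 9 12 -212 1
MUL     -> 9 12 -212
ADD     -> 9 -200
ADD     -> -191
PUSH 7  -> -191 7
SUB     -> -198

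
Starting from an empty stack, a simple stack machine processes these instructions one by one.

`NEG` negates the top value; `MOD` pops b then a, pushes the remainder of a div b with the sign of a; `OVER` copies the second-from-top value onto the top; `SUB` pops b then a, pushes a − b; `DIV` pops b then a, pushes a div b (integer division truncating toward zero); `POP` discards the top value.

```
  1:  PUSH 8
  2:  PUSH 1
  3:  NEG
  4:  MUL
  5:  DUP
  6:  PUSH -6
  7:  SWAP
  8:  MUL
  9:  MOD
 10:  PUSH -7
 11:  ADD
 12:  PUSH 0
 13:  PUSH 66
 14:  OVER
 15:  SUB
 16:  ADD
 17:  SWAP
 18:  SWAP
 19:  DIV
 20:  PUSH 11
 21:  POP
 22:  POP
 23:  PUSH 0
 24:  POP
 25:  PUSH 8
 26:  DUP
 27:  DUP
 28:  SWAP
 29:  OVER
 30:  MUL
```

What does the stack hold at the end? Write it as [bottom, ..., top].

[8, 8, 64]

PUSH 8   [8]
PUSH 1   [8, 1]
NEG      [8, -1]
MUL      [-8]
DUP      [-8, -8]
PUSH -6  [-8, -8, -6]
SWAP     [-8, -6, -8]
MUL      [-8, 48]
MOD      [-8]
PUSH -7  [-8, -7]
ADD      [-15]
PUSH 0   [-15, 0]
PUSH 66  [-15, 0, 66]
OVER     [-15, 0, 66, 0]
SUB      [-15, 0, 66]
ADD      [-15, 66]
SWAP     [66, -15]
SWAP     [-15, 66]
DIV      [0]
PUSH 11  [0, 11]
POP      [0]
POP      []
PUSH 0   [0]
POP      []
PUSH 8   [8]
DUP      [8, 8]
DUP      [8, 8, 8]
SWAP     [8, 8, 8]
OVER     [8, 8, 8, 8]
MUL      [8, 8, 64]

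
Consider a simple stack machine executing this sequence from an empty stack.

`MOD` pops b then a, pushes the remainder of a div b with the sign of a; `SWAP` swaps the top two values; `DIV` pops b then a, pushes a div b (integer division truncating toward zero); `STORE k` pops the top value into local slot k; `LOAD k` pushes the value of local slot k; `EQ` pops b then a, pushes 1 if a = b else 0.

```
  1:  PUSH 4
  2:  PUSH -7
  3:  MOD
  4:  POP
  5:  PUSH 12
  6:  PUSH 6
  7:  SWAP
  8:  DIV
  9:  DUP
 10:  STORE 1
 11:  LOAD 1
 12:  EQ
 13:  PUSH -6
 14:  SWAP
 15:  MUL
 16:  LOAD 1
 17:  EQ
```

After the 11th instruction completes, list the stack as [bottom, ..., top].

PUSH 4  : [4]
PUSH -7 : [4, -7]
MOD     : [4]
POP     : []
PUSH 12 : [12]
PUSH 6  : [12, 6]
SWAP    : [6, 12]
DIV     : [0]
DUP     : [0, 0]
STORE 1 : [0]
LOAD 1  : [0, 0]

[0, 0]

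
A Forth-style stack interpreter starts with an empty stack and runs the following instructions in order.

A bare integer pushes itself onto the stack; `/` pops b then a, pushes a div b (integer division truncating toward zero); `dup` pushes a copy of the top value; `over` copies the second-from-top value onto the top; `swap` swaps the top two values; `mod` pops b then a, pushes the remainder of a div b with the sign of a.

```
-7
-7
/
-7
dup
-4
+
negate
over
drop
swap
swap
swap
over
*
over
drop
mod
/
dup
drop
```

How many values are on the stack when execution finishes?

1

-7     → [-7]
-7     → [-7, -7]
/      → [1]
-7     → [1, -7]
dup    → [1, -7, -7]
-4     → [1, -7, -7, -4]
+      → [1, -7, -11]
negate → [1, -7, 11]
over   → [1, -7, 11, -7]
drop   → [1, -7, 11]
swap   → [1, 11, -7]
swap   → [1, -7, 11]
swap   → [1, 11, -7]
over   → [1, 11, -7, 11]
*      → [1, 11, -77]
over   → [1, 11, -77, 11]
drop   → [1, 11, -77]
mod    → [1, 11]
/      → [0]
dup    → [0, 0]
drop   → [0]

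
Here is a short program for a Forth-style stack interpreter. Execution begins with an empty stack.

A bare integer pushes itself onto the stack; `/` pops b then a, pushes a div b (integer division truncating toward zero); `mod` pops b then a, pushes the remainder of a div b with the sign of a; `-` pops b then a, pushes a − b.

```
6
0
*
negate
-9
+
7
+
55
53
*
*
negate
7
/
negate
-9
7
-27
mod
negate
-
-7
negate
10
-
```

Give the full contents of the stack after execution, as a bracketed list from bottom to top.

6       [6]
0       [6, 0]
*       [0]
negate  [0]
-9      [0, -9]
+       [-9]
7       [-9, 7]
+       [-2]
55      [-2, 55]
53      [-2, 55, 53]
*       [-2, 2915]
*       [-5830]
negate  [5830]
7       [5830, 7]
/       [832]
negate  [-832]
-9      [-832, -9]
7       [-832, -9, 7]
-27     [-832, -9, 7, -27]
mod     [-832, -9, 7]
negate  [-832, -9, -7]
-       [-832, -2]
-7      [-832, -2, -7]
negate  [-832, -2, 7]
10      [-832, -2, 7, 10]
-       [-832, -2, -3]

[-832, -2, -3]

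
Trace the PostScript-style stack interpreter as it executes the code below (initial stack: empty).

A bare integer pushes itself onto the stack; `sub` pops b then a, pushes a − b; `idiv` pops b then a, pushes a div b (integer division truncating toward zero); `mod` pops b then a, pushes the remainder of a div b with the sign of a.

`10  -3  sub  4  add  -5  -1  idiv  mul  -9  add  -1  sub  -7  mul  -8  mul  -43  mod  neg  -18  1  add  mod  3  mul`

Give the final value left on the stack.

10    10
-3    10 -3
sub   13
4     13 4
add   17
-5    17 -5
-1    17 -5 -1
idiv  17 5
mul   85
-9    85 -9
add   76
-1    76 -1
sub   77
-7    77 -7
mul   -539
-8    -539 -8
mul   4312
-43   4312 -43
mod   12
neg   -12
-18   -12 -18
1     -12 -18 1
add   -12 -17
mod   -12
3     -12 3
mul   -36

-36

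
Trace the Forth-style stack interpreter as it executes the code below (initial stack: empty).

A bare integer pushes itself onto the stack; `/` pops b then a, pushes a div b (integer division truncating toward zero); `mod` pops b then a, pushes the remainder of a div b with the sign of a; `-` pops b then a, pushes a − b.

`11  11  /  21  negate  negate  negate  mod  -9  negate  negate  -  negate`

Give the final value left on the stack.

11      [11]
11      [11, 11]
/       [1]
21      [1, 21]
negate  [1, -21]
negate  [1, 21]
negate  [1, -21]
mod     [1]
-9      [1, -9]
negate  [1, 9]
negate  [1, -9]
-       [10]
negate  [-10]

-10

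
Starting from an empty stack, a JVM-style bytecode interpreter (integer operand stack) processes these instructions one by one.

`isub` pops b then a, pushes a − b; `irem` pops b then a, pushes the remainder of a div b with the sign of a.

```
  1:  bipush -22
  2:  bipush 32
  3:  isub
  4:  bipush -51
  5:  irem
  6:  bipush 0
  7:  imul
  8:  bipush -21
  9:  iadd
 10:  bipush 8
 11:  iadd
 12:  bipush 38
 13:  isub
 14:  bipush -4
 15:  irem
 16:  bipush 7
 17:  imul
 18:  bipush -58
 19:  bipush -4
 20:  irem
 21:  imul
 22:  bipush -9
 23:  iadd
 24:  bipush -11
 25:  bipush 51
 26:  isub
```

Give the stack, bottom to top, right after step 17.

[-21]

bipush -22 -> [-22]
bipush 32  -> [-22, 32]
isub       -> [-54]
bipush -51 -> [-54, -51]
irem       -> [-3]
bipush 0   -> [-3, 0]
imul       -> [0]
bipush -21 -> [0, -21]
iadd       -> [-21]
bipush 8   -> [-21, 8]
iadd       -> [-13]
bipush 38  -> [-13, 38]
isub       -> [-51]
bipush -4  -> [-51, -4]
irem       -> [-3]
bipush 7   -> [-3, 7]
imul       -> [-21]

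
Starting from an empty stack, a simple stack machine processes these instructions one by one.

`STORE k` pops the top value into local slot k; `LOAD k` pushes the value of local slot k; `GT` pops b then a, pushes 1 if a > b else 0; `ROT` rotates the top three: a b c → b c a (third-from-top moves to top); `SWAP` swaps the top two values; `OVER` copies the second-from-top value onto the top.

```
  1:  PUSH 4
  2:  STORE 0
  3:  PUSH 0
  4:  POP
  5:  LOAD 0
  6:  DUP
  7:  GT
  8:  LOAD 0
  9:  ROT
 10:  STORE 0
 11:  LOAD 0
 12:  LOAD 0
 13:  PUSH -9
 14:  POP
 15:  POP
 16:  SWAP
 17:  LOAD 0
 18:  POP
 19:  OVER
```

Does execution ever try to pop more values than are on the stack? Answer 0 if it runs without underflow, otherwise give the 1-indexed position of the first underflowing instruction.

PUSH 4   4
STORE 0  (empty)
PUSH 0   0
POP      (empty)
LOAD 0   4
DUP      4 4
GT       0
LOAD 0   0 4
ROT  — needs 3 operands, stack has 2 → underflow

9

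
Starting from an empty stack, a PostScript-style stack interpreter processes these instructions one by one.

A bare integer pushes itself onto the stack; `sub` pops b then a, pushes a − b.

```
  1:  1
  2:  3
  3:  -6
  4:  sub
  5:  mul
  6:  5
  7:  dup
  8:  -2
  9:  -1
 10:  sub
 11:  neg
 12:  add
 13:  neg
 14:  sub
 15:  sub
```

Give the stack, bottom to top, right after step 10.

[9, 5, 5, -1]

1   -> [1]
3   -> [1, 3]
-6  -> [1, 3, -6]
sub -> [1, 9]
mul -> [9]
5   -> [9, 5]
dup -> [9, 5, 5]
-2  -> [9, 5, 5, -2]
-1  -> [9, 5, 5, -2, -1]
sub -> [9, 5, 5, -1]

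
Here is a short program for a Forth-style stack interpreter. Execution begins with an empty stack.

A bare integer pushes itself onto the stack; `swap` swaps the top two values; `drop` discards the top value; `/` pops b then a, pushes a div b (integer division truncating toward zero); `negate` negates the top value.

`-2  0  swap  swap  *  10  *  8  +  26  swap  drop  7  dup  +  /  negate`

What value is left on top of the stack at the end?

-1

-2      -2
0       -2 0
swap    0 -2
swap    -2 0
*       0
10      0 10
*       0
8       0 8
+       8
26      8 26
swap    26 8
drop    26
7       26 7
dup     26 7 7
+       26 14
/       1
negate  -1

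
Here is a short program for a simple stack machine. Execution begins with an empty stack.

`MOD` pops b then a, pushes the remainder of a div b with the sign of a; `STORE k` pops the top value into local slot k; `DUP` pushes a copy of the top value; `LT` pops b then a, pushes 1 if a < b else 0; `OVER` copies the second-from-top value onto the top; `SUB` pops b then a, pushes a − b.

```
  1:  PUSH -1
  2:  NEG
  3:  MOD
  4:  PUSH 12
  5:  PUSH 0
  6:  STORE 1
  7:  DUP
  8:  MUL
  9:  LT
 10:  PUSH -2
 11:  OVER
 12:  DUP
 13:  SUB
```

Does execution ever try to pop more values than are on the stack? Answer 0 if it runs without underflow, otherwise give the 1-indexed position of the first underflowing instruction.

3

PUSH -1 : [-1]
NEG     : [1]
MOD  — needs 2 operands, stack has 1 → underflow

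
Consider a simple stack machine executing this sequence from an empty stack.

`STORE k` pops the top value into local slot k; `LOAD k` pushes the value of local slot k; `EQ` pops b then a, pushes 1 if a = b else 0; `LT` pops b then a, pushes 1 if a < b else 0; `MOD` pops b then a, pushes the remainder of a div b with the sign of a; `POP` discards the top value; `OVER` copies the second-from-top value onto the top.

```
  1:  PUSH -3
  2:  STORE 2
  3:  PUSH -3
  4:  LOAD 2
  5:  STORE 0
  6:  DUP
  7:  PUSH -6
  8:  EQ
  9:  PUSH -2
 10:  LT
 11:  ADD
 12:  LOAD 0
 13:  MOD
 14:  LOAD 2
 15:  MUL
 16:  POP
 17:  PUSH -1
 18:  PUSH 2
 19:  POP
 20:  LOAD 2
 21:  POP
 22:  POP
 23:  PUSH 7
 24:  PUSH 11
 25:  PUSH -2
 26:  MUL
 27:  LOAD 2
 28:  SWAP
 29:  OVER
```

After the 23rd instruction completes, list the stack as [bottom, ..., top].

PUSH -3 -> -3
STORE 2 -> (empty)
PUSH -3 -> -3
LOAD 2  -> -3 -3
STORE 0 -> -3
DUP     -> -3 -3
PUSH -6 -> -3 -3 -6
EQ      -> -3 0
PUSH -2 -> -3 0 -2
LT      -> -3 0
ADD     -> -3
LOAD 0  -> -3 -3
MOD     -> 0
LOAD 2  -> 0 -3
MUL     -> 0
POP     -> (empty)
PUSH -1 -> -1
PUSH 2  -> -1 2
POP     -> -1
LOAD 2  -> -1 -3
POP     -> -1
POP     -> (empty)
PUSH 7  -> 7

[7]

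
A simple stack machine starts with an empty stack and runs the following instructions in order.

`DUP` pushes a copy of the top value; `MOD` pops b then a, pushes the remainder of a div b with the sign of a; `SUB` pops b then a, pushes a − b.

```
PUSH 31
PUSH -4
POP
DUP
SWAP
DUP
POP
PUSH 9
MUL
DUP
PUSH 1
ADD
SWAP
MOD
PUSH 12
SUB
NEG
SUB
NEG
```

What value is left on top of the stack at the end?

PUSH 31 : [31]
PUSH -4 : [31, -4]
POP     : [31]
DUP     : [31, 31]
SWAP    : [31, 31]
DUP     : [31, 31, 31]
POP     : [31, 31]
PUSH 9  : [31, 31, 9]
MUL     : [31, 279]
DUP     : [31, 279, 279]
PUSH 1  : [31, 279, 279, 1]
ADD     : [31, 279, 280]
SWAP    : [31, 280, 279]
MOD     : [31, 1]
PUSH 12 : [31, 1, 12]
SUB     : [31, -11]
NEG     : [31, 11]
SUB     : [20]
NEG     : [-20]

-20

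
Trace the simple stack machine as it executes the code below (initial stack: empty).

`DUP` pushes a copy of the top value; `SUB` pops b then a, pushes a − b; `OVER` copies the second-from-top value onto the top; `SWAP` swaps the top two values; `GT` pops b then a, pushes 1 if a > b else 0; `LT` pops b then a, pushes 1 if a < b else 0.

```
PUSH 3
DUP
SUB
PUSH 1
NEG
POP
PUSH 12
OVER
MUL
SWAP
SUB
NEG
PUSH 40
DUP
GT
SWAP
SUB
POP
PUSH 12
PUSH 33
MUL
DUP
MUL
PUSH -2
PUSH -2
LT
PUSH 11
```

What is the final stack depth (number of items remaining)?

3

PUSH 3  → 3
DUP     → 3 3
SUB     → 0
PUSH 1  → 0 1
NEG     → 0 -1
POP     → 0
PUSH 12 → 0 12
OVER    → 0 12 0
MUL     → 0 0
SWAP    → 0 0
SUB     → 0
NEG     → 0
PUSH 40 → 0 40
DUP     → 0 40 40
GT      → 0 0
SWAP    → 0 0
SUB     → 0
POP     → (empty)
PUSH 12 → 12
PUSH 33 → 12 33
MUL     → 396
DUP     → 396 396
MUL     → 156816
PUSH -2 → 156816 -2
PUSH -2 → 156816 -2 -2
LT      → 156816 0
PUSH 11 → 156816 0 11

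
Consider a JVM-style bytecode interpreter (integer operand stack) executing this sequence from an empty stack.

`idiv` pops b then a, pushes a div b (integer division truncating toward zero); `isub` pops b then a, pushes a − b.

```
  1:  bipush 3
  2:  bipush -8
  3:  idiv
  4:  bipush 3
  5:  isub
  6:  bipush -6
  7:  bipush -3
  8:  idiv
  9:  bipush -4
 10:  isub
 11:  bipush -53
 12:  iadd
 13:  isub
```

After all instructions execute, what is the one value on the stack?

44

bipush 3   -> 3
bipush -8  -> 3 -8
idiv       -> 0
bipush 3   -> 0 3
isub       -> -3
bipush -6  -> -3 -6
bipush -3  -> -3 -6 -3
idiv       -> -3 2
bipush -4  -> -3 2 -4
isub       -> -3 6
bipush -53 -> -3 6 -53
iadd       -> -3 -47
isub       -> 44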